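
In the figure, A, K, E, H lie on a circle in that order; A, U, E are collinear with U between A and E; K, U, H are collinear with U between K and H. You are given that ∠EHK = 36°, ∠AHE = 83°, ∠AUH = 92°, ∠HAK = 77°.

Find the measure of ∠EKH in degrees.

∠EKH = 41°

1. ∠EAK = 36°  [same arc KE]
2. ∠AKE = 97°  [cyclic AKEH, opposite ∠K+∠H]
3. ∠EUK = 92°  [vertical angles at U]
4. ∠AEK = 47°  [△AKE]
5. ∠EKH = 41°  [△KUE]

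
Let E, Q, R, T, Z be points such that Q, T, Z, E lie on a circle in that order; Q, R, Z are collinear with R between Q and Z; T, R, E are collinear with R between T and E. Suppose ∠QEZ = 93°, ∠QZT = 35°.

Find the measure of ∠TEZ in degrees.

1. ∠QTZ = 87°  [cyclic QTZE, opposite ∠T+∠E]
2. ∠TQZ = 58°  [△QTZ]
3. ∠TEZ = 58°  [same arc TZ]

∠TEZ = 58°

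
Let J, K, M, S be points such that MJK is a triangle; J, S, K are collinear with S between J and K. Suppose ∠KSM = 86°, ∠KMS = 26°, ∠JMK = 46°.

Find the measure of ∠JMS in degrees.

1. ∠MKS = 68°  [△MSK]
2. ∠JSM = 94°  [linear pair at S on JK]
3. ∠JKM = 68°  [S on ray KJ]
4. ∠KJM = 66°  [△MJK]
5. ∠MJS = 66°  [S on ray JK]
6. ∠JMS = 20°  [△MJS]

∠JMS = 20°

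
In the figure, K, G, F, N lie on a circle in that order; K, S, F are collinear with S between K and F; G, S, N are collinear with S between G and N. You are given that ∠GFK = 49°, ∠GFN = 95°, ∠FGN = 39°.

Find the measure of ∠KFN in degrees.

1. ∠GNK = 49°  [same arc KG]
2. ∠GKN = 85°  [cyclic KGFN, opposite ∠K+∠F]
3. ∠KGN = 46°  [△KGN]
4. ∠KFN = 46°  [same arc KN]

∠KFN = 46°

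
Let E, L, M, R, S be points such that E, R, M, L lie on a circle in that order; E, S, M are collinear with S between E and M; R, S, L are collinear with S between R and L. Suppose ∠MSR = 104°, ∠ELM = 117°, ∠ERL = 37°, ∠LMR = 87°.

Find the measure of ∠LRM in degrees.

∠LRM = 26°

1. ∠ESR = 76°  [linear pair at S on EM]
2. ∠ERM = 63°  [cyclic ERML, opposite ∠R+∠L]
3. ∠MER = 67°  [△ESR]
4. ∠EMR = 50°  [△ERM]
5. ∠LRM = 26°  [△RSM]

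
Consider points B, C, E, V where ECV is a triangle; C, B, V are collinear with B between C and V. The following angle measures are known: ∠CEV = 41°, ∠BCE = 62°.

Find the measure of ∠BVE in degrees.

1. ∠ECV = 62°  [B on ray CV]
2. ∠CVE = 77°  [△ECV]
3. ∠BVE = 77°  [B on ray VC]

∠BVE = 77°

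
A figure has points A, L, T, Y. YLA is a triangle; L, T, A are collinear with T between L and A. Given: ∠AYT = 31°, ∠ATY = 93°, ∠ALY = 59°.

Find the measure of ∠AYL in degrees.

∠AYL = 65°

1. ∠TAY = 56°  [△YTA]
2. ∠LAY = 56°  [T on ray AL]
3. ∠AYL = 65°  [△YLA]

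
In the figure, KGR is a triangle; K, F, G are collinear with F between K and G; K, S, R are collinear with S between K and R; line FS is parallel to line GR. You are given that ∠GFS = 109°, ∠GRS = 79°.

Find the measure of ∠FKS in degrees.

∠FKS = 30°

1. ∠KFS = 71°  [linear pair at F on KG]
2. ∠GRK = 79°  [S on ray RK]
3. ∠KGR = 71°  [FS∥GR, corresponding at F]
4. ∠GKR = 30°  [△KGR]
5. ∠FKS = 30°  [F on KG, S on KR]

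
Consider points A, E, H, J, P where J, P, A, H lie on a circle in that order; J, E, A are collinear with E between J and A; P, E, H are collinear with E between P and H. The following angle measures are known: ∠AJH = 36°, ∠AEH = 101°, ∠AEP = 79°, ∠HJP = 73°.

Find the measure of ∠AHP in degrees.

1. ∠APH = 36°  [same arc AH]
2. ∠HAP = 107°  [cyclic JPAH, opposite ∠J+∠A]
3. ∠AHP = 37°  [△PAH]

∠AHP = 37°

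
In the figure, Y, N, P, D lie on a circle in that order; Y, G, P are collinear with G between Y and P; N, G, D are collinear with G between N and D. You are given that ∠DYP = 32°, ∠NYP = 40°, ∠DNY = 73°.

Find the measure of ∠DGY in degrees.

∠DGY = 113°

1. ∠NDP = 40°  [same arc NP]
2. ∠DPY = 73°  [same arc YD]
3. ∠DGP = 67°  [△PGD]
4. ∠DGY = 113°  [linear pair at G on YP]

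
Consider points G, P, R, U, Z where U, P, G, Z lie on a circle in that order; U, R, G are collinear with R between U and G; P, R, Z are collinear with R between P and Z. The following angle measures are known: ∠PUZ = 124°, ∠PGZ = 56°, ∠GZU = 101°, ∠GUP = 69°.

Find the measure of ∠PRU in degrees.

1. ∠GPU = 79°  [cyclic UPGZ, opposite ∠P+∠Z]
2. ∠GZP = 69°  [same arc PG]
3. ∠PGU = 32°  [△UPG]
4. ∠GPZ = 55°  [△PGZ]
5. ∠GRP = 93°  [△PRG]
6. ∠PRU = 87°  [linear pair at R on UG]

∠PRU = 87°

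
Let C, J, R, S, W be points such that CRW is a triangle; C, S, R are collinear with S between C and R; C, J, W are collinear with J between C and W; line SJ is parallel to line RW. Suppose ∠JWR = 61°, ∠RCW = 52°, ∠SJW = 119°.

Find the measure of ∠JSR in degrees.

1. ∠CWR = 61°  [J on ray WC]
2. ∠CRW = 67°  [△CRW]
3. ∠CSJ = 67°  [SJ∥RW, corresponding at S]
4. ∠JSR = 113°  [linear pair at S on CR]

∠JSR = 113°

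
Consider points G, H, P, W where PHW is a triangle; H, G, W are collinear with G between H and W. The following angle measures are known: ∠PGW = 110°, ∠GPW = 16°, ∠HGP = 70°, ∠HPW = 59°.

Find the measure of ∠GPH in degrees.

∠GPH = 43°

1. ∠GWP = 54°  [△PGW]
2. ∠HWP = 54°  [G on ray WH]
3. ∠PHW = 67°  [△PHW]
4. ∠GHP = 67°  [G on ray HW]
5. ∠GPH = 43°  [△PHG]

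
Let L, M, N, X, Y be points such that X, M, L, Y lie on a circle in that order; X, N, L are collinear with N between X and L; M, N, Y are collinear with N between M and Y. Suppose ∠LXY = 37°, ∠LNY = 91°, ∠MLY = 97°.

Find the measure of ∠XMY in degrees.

1. ∠XNY = 89°  [linear pair at N on XL]
2. ∠MXY = 83°  [cyclic XMLY, opposite ∠X+∠L]
3. ∠MYX = 54°  [△XNY]
4. ∠XMY = 43°  [△XMY]

∠XMY = 43°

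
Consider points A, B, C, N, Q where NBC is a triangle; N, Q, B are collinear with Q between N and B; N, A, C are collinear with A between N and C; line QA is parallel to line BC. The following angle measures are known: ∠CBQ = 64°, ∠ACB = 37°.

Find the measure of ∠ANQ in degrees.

1. ∠CBN = 64°  [Q on ray BN]
2. ∠BCN = 37°  [A on ray CN]
3. ∠BNC = 79°  [△NBC]
4. ∠ANQ = 79°  [Q on NB, A on NC]

∠ANQ = 79°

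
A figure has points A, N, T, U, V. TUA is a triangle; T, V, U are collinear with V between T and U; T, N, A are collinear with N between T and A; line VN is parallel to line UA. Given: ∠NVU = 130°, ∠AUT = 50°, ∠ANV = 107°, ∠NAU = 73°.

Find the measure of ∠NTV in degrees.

1. ∠NVT = 50°  [linear pair at V on TU]
2. ∠TNV = 73°  [linear pair at N on TA]
3. ∠NTV = 57°  [△TVN]

∠NTV = 57°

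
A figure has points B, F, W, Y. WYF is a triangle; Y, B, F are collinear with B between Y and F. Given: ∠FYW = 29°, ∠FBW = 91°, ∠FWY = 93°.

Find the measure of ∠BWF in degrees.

1. ∠WFY = 58°  [△WYF]
2. ∠BFW = 58°  [B on ray FY]
3. ∠BWF = 31°  [△WBF]

∠BWF = 31°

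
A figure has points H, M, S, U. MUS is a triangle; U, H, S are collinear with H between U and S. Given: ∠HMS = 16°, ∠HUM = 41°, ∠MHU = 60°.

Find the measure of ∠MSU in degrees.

∠MSU = 44°

1. ∠MHS = 120°  [linear pair at H on US]
2. ∠HSM = 44°  [△MHS]
3. ∠MSU = 44°  [H on ray SU]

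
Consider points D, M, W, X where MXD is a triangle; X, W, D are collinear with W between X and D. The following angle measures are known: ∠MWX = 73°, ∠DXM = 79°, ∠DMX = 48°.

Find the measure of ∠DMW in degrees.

∠DMW = 20°

1. ∠DWM = 107°  [linear pair at W on XD]
2. ∠MDX = 53°  [△MXD]
3. ∠MDW = 53°  [W on ray DX]
4. ∠DMW = 20°  [△MWD]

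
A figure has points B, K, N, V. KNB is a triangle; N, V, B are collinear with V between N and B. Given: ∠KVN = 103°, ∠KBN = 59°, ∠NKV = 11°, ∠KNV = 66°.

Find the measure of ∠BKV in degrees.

1. ∠BVK = 77°  [linear pair at V on NB]
2. ∠KBV = 59°  [V on ray BN]
3. ∠BKV = 44°  [△KVB]

∠BKV = 44°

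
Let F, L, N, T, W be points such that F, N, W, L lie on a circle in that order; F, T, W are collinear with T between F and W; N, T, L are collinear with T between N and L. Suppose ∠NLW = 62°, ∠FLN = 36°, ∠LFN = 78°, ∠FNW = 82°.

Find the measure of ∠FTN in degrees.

∠FTN = 52°

1. ∠NFW = 62°  [same arc NW]
2. ∠FNL = 66°  [△FNL]
3. ∠FTN = 52°  [△FTN]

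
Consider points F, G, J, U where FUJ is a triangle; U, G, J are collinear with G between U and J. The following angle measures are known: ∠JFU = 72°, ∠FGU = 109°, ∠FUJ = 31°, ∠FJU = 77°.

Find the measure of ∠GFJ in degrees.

∠GFJ = 32°

1. ∠FGJ = 71°  [linear pair at G on UJ]
2. ∠FJG = 77°  [G on ray JU]
3. ∠GFJ = 32°  [△FGJ]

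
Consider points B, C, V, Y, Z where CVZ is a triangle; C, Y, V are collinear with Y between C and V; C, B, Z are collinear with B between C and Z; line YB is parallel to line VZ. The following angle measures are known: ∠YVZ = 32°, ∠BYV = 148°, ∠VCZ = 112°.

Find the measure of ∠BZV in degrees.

∠BZV = 36°

1. ∠CVZ = 32°  [Y on ray VC]
2. ∠CZV = 36°  [△CVZ]
3. ∠BZV = 36°  [B on ray ZC]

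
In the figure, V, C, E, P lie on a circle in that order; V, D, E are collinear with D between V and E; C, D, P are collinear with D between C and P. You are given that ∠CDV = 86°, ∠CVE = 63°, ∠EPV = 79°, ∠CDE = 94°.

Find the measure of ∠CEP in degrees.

∠CEP = 47°

1. ∠CPE = 63°  [same arc CE]
2. ∠ECV = 101°  [cyclic VCEP, opposite ∠C+∠P]
3. ∠CEV = 16°  [△VCE]
4. ∠ECP = 70°  [△CDE]
5. ∠CEP = 47°  [△CEP]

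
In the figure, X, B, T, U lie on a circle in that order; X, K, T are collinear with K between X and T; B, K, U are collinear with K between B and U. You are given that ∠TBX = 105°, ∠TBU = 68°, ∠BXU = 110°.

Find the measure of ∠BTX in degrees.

∠BTX = 33°

1. ∠BTU = 70°  [cyclic XBTU, opposite ∠X+∠T]
2. ∠BUT = 42°  [△BTU]
3. ∠BXT = 42°  [same arc BT]
4. ∠BTX = 33°  [△XBT]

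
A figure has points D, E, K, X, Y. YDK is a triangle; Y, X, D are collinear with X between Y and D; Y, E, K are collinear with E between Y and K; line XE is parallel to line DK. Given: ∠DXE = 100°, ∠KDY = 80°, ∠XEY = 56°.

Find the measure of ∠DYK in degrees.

∠DYK = 44°

1. ∠EXY = 80°  [linear pair at X on YD]
2. ∠EYX = 44°  [△YXE]
3. ∠DYK = 44°  [X on YD, E on YK]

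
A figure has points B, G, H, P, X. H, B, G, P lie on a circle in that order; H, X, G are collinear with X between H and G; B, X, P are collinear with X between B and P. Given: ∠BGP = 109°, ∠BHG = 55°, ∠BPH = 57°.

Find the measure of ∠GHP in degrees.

∠GHP = 16°

1. ∠BPG = 55°  [same arc BG]
2. ∠GBP = 16°  [△BGP]
3. ∠GHP = 16°  [same arc GP]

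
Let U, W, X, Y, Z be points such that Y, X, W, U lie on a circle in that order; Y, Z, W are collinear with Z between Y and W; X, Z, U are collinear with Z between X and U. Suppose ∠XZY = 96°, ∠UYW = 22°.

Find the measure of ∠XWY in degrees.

1. ∠WZX = 84°  [linear pair at Z on YW]
2. ∠UXW = 22°  [same arc WU]
3. ∠XWY = 74°  [△XZW]

∠XWY = 74°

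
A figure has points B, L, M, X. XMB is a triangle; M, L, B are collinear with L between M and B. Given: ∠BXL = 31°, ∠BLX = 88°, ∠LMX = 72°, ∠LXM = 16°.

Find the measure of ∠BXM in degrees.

1. ∠LBX = 61°  [△XLB]
2. ∠BMX = 72°  [L on ray MB]
3. ∠MBX = 61°  [L on ray BM]
4. ∠BXM = 47°  [△XMB]

∠BXM = 47°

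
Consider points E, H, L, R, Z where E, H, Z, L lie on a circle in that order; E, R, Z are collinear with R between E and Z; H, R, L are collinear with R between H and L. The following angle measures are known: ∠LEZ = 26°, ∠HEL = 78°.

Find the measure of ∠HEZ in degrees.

1. ∠LHZ = 26°  [same arc ZL]
2. ∠HZL = 102°  [cyclic EHZL, opposite ∠E+∠Z]
3. ∠HLZ = 52°  [△HZL]
4. ∠HEZ = 52°  [same arc HZ]

∠HEZ = 52°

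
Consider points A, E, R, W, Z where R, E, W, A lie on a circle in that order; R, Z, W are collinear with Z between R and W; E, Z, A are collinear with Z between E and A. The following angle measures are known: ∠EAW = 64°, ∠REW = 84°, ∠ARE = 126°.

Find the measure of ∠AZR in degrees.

∠AZR = 86°

1. ∠ERW = 64°  [same arc EW]
2. ∠EWR = 32°  [△REW]
3. ∠AWE = 54°  [cyclic REWA, opposite ∠R+∠W]
4. ∠EAR = 32°  [same arc RE]
5. ∠AEW = 62°  [△EWA]
6. ∠ARW = 62°  [same arc WA]
7. ∠AZR = 86°  [△RZA]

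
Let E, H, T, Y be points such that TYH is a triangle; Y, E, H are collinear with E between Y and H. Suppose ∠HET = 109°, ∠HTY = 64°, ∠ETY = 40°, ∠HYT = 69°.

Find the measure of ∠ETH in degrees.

1. ∠THY = 47°  [△TYH]
2. ∠EHT = 47°  [E on ray HY]
3. ∠ETH = 24°  [△TEH]

∠ETH = 24°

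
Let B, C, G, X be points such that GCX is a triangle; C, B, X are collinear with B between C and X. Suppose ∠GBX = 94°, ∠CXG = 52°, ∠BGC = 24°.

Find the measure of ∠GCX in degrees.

∠GCX = 70°

1. ∠CBG = 86°  [linear pair at B on CX]
2. ∠BCG = 70°  [△GCB]
3. ∠GCX = 70°  [B on ray CX]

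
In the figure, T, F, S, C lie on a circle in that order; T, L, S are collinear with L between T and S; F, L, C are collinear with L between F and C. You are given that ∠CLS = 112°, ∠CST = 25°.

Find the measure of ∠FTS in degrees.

∠FTS = 43°

1. ∠FLT = 112°  [vertical angles at L]
2. ∠CFT = 25°  [same arc TC]
3. ∠FTS = 43°  [△TLF]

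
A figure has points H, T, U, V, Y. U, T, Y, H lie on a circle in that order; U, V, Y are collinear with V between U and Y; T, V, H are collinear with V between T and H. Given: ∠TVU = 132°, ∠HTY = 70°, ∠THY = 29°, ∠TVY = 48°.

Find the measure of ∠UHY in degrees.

1. ∠HVY = 132°  [vertical angles at V]
2. ∠HUY = 70°  [same arc YH]
3. ∠HYU = 19°  [△YVH]
4. ∠UHY = 91°  [△UYH]

∠UHY = 91°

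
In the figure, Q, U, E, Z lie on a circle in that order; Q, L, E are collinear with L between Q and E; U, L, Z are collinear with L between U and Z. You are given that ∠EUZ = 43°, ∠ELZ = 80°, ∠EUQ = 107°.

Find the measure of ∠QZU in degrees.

1. ∠EQZ = 43°  [same arc EZ]
2. ∠QLZ = 100°  [linear pair at L on QE]
3. ∠QZU = 37°  [△QLZ]

∠QZU = 37°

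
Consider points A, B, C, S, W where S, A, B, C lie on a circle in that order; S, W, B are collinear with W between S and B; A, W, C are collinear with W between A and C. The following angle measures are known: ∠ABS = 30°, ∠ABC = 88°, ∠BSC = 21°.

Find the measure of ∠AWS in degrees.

1. ∠BAC = 21°  [same arc BC]
2. ∠AWB = 129°  [△AWB]
3. ∠AWS = 51°  [linear pair at W on SB]

∠AWS = 51°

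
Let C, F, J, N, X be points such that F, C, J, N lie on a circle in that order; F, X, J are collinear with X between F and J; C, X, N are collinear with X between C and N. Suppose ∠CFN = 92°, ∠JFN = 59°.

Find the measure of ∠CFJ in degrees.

1. ∠CJN = 88°  [cyclic FCJN, opposite ∠F+∠J]
2. ∠JCN = 59°  [same arc JN]
3. ∠CNJ = 33°  [△CJN]
4. ∠CFJ = 33°  [same arc CJ]

∠CFJ = 33°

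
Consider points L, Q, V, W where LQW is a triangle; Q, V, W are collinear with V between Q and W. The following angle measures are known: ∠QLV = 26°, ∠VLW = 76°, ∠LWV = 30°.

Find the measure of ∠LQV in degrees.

∠LQV = 48°

1. ∠LVW = 74°  [△LVW]
2. ∠LVQ = 106°  [linear pair at V on QW]
3. ∠LQV = 48°  [△LQV]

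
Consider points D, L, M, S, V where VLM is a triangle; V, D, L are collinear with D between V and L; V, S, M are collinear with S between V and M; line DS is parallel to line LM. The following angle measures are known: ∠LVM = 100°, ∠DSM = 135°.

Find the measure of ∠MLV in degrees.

∠MLV = 35°

1. ∠DVS = 100°  [D on VL, S on VM]
2. ∠DSV = 45°  [linear pair at S on VM]
3. ∠SDV = 35°  [△VDS]
4. ∠MLV = 35°  [DS∥LM, corresponding at D]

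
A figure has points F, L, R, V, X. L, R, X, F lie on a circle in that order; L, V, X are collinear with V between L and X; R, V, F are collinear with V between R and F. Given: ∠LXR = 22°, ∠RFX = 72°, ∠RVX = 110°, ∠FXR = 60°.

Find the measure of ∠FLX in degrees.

1. ∠LFR = 22°  [same arc LR]
2. ∠FVL = 110°  [vertical angles at V]
3. ∠FLX = 48°  [△LVF]

∠FLX = 48°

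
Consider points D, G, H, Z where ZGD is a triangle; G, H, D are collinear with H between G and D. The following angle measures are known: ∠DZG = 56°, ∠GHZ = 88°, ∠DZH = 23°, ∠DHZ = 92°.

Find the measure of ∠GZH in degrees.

∠GZH = 33°

1. ∠HDZ = 65°  [△ZHD]
2. ∠GDZ = 65°  [H on ray DG]
3. ∠DGZ = 59°  [△ZGD]
4. ∠HGZ = 59°  [H on ray GD]
5. ∠GZH = 33°  [△ZGH]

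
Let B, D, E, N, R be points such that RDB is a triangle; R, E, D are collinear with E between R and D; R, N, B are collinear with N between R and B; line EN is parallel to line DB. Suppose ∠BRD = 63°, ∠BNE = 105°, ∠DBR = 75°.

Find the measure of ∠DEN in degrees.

∠DEN = 138°

1. ∠BDR = 42°  [△RDB]
2. ∠NER = 42°  [EN∥DB, corresponding at E]
3. ∠DEN = 138°  [linear pair at E on RD]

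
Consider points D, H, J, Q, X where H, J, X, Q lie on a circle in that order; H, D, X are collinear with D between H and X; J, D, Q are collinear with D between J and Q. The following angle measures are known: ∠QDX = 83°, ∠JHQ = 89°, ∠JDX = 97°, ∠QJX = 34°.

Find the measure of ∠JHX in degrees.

1. ∠JXQ = 91°  [cyclic HJXQ, opposite ∠H+∠X]
2. ∠JQX = 55°  [△JXQ]
3. ∠JHX = 55°  [same arc JX]

∠JHX = 55°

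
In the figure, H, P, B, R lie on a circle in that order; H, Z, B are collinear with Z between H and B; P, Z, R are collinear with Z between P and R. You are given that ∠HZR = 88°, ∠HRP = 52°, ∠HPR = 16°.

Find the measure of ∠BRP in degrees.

1. ∠BZR = 92°  [linear pair at Z on HB]
2. ∠HBR = 16°  [same arc HR]
3. ∠BRP = 72°  [△BZR]

∠BRP = 72°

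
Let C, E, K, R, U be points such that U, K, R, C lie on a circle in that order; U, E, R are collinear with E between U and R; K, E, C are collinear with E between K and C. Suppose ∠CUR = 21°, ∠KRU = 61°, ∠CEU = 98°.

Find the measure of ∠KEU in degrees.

1. ∠CKR = 21°  [same arc RC]
2. ∠KER = 98°  [△KER]
3. ∠KEU = 82°  [linear pair at E on UR]

∠KEU = 82°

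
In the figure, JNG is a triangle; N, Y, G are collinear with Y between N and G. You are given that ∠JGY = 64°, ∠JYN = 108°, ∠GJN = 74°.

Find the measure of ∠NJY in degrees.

1. ∠JGN = 64°  [Y on ray GN]
2. ∠GNJ = 42°  [△JNG]
3. ∠JNY = 42°  [Y on ray NG]
4. ∠NJY = 30°  [△JNY]

∠NJY = 30°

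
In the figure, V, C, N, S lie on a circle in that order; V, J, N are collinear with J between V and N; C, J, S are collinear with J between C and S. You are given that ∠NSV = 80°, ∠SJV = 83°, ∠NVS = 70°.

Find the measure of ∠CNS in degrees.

∠CNS = 57°

1. ∠SNV = 30°  [△VNS]
2. ∠NJS = 97°  [linear pair at J on VN]
3. ∠NCS = 70°  [same arc NS]
4. ∠CSN = 53°  [△NJS]
5. ∠CNS = 57°  [△CNS]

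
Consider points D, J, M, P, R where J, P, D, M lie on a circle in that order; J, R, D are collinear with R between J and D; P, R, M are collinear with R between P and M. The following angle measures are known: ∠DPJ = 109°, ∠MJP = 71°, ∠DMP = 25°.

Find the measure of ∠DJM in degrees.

1. ∠MDP = 109°  [cyclic JPDM, opposite ∠J+∠D]
2. ∠DPM = 46°  [△PDM]
3. ∠DJM = 46°  [same arc DM]

∠DJM = 46°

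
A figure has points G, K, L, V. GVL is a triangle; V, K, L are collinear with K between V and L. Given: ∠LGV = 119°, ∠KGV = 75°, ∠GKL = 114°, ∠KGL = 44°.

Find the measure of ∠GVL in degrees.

1. ∠GLK = 22°  [△GKL]
2. ∠GLV = 22°  [K on ray LV]
3. ∠GVL = 39°  [△GVL]

∠GVL = 39°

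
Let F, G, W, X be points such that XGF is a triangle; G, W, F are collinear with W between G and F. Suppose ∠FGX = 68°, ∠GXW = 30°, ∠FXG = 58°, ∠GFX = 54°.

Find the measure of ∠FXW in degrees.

1. ∠WGX = 68°  [W on ray GF]
2. ∠GWX = 82°  [△XGW]
3. ∠WFX = 54°  [W on ray FG]
4. ∠FWX = 98°  [linear pair at W on GF]
5. ∠FXW = 28°  [△XWF]

∠FXW = 28°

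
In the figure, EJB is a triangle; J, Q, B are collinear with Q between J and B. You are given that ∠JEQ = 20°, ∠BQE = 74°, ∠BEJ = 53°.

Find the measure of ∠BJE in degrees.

∠BJE = 54°

1. ∠EQJ = 106°  [linear pair at Q on JB]
2. ∠EJQ = 54°  [△EJQ]
3. ∠BJE = 54°  [Q on ray JB]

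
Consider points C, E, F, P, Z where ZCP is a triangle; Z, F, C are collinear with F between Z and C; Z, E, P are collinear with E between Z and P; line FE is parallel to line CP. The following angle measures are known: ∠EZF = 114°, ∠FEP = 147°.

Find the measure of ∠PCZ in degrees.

∠PCZ = 33°

1. ∠FEZ = 33°  [linear pair at E on ZP]
2. ∠EFZ = 33°  [△ZFE]
3. ∠PCZ = 33°  [FE∥CP, corresponding at F]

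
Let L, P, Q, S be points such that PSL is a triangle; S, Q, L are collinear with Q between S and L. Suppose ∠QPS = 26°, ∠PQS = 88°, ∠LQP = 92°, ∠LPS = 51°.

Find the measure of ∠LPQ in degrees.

∠LPQ = 25°

1. ∠PSQ = 66°  [△PSQ]
2. ∠LSP = 66°  [Q on ray SL]
3. ∠PLS = 63°  [△PSL]
4. ∠PLQ = 63°  [Q on ray LS]
5. ∠LPQ = 25°  [△PQL]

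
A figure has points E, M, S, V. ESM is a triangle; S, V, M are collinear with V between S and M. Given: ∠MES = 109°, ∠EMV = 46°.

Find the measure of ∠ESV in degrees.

∠ESV = 25°

1. ∠EMS = 46°  [V on ray MS]
2. ∠ESM = 25°  [△ESM]
3. ∠ESV = 25°  [V on ray SM]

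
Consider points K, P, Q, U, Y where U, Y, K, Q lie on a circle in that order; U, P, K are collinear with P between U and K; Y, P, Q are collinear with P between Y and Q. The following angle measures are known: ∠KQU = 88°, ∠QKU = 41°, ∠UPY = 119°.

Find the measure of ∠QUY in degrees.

∠QUY = 71°

1. ∠KYU = 92°  [cyclic UYKQ, opposite ∠Y+∠Q]
2. ∠QYU = 41°  [same arc UQ]
3. ∠KUY = 20°  [△UPY]
4. ∠UKY = 68°  [△UYK]
5. ∠UQY = 68°  [same arc UY]
6. ∠QUY = 71°  [△UYQ]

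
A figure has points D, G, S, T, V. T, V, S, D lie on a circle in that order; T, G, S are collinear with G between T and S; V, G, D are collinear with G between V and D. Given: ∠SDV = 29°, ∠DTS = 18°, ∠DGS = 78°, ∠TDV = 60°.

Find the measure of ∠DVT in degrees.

∠DVT = 73°

1. ∠STV = 29°  [same arc VS]
2. ∠TGV = 78°  [vertical angles at G]
3. ∠DVT = 73°  [△TGV]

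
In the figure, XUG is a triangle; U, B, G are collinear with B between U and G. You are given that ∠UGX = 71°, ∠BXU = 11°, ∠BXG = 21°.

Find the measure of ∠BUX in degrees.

1. ∠BGX = 71°  [B on ray GU]
2. ∠GBX = 88°  [△XBG]
3. ∠UBX = 92°  [linear pair at B on UG]
4. ∠BUX = 77°  [△XUB]

∠BUX = 77°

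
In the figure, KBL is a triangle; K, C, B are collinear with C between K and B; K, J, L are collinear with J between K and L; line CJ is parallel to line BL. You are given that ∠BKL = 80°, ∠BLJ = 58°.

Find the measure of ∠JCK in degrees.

∠JCK = 42°

1. ∠BLK = 58°  [J on ray LK]
2. ∠KBL = 42°  [△KBL]
3. ∠JCK = 42°  [CJ∥BL, corresponding at C]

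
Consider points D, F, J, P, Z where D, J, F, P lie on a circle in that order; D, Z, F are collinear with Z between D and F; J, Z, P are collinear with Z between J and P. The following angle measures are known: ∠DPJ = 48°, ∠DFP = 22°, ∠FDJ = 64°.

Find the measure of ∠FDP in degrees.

1. ∠DFJ = 48°  [same arc DJ]
2. ∠DJF = 68°  [△DJF]
3. ∠DPF = 112°  [cyclic DJFP, opposite ∠J+∠P]
4. ∠FDP = 46°  [△DFP]

∠FDP = 46°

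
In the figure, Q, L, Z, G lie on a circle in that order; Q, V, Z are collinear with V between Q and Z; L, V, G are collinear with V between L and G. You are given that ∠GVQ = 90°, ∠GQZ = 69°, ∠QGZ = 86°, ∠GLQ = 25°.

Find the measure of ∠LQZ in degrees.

1. ∠LVZ = 90°  [vertical angles at V]
2. ∠GLZ = 69°  [same arc ZG]
3. ∠QLZ = 94°  [cyclic QLZG, opposite ∠L+∠G]
4. ∠LZQ = 21°  [△LVZ]
5. ∠LQZ = 65°  [△QLZ]

∠LQZ = 65°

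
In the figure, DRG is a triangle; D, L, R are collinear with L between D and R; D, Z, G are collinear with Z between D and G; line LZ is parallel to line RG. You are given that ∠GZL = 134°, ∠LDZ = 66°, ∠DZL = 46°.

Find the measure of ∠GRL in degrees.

1. ∠DLZ = 68°  [△DLZ]
2. ∠RLZ = 112°  [linear pair at L on DR]
3. ∠GRL = 68°  [LZ∥RG, co-interior at R–L]

∠GRL = 68°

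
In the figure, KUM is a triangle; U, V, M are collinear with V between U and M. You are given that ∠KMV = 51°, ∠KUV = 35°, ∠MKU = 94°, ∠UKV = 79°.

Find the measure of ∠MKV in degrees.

1. ∠KVU = 66°  [△KUV]
2. ∠KVM = 114°  [linear pair at V on UM]
3. ∠MKV = 15°  [△KVM]

∠MKV = 15°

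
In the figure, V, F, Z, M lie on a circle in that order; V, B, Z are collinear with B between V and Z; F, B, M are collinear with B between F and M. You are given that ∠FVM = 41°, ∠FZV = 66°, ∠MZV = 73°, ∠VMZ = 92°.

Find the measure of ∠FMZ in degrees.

∠FMZ = 26°

1. ∠FZM = 139°  [cyclic VFZM, opposite ∠V+∠Z]
2. ∠MVZ = 15°  [△VZM]
3. ∠MFZ = 15°  [same arc ZM]
4. ∠FMZ = 26°  [△FZM]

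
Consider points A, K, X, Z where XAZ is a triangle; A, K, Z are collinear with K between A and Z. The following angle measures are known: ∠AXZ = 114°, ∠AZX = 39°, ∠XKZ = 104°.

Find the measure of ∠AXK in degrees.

1. ∠XAZ = 27°  [△XAZ]
2. ∠AKX = 76°  [linear pair at K on AZ]
3. ∠KAX = 27°  [K on ray AZ]
4. ∠AXK = 77°  [△XAK]

∠AXK = 77°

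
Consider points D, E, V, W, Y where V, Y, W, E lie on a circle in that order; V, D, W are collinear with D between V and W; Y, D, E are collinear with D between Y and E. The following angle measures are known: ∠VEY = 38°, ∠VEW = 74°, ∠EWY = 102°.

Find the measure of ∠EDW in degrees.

1. ∠VWY = 38°  [same arc VY]
2. ∠VYW = 106°  [cyclic VYWE, opposite ∠Y+∠E]
3. ∠EVY = 78°  [cyclic VYWE, opposite ∠V+∠W]
4. ∠WVY = 36°  [△VYW]
5. ∠EYV = 64°  [△VYE]
6. ∠WEY = 36°  [same arc YW]
7. ∠EWV = 64°  [same arc VE]
8. ∠EDW = 80°  [△WDE]

∠EDW = 80°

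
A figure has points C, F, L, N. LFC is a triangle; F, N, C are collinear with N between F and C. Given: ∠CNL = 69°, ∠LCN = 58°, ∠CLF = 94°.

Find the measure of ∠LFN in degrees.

1. ∠FCL = 58°  [N on ray CF]
2. ∠CFL = 28°  [△LFC]
3. ∠LFN = 28°  [N on ray FC]

∠LFN = 28°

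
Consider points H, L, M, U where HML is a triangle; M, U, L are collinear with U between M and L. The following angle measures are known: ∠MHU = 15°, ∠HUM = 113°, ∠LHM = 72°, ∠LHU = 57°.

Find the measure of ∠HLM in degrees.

1. ∠HUL = 67°  [linear pair at U on ML]
2. ∠HLU = 56°  [△HUL]
3. ∠HLM = 56°  [U on ray LM]

∠HLM = 56°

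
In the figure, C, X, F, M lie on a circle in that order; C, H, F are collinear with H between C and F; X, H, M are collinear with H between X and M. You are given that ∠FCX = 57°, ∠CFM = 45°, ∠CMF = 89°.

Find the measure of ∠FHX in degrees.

∠FHX = 102°

1. ∠CXM = 45°  [same arc CM]
2. ∠CHX = 78°  [△CHX]
3. ∠FHX = 102°  [linear pair at H on CF]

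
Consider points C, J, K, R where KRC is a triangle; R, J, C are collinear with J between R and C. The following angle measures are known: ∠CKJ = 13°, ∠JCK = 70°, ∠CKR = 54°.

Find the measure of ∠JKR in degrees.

∠JKR = 41°

1. ∠CJK = 97°  [△KJC]
2. ∠KCR = 70°  [J on ray CR]
3. ∠CRK = 56°  [△KRC]
4. ∠KJR = 83°  [linear pair at J on RC]
5. ∠JRK = 56°  [J on ray RC]
6. ∠JKR = 41°  [△KRJ]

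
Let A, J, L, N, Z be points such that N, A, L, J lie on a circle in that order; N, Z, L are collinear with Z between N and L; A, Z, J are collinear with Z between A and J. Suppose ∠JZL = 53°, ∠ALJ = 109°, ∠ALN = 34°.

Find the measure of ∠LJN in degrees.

∠LJN = 86°

1. ∠JZN = 127°  [linear pair at Z on NL]
2. ∠ANJ = 71°  [cyclic NALJ, opposite ∠N+∠L]
3. ∠AJN = 34°  [same arc NA]
4. ∠JNL = 19°  [△NZJ]
5. ∠JAN = 75°  [△NAJ]
6. ∠JLN = 75°  [same arc NJ]
7. ∠LJN = 86°  [△NLJ]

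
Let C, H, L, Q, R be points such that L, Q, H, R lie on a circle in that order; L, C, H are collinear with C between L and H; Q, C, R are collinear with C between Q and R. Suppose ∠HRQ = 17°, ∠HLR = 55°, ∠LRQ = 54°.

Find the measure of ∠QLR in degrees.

∠QLR = 72°

1. ∠HQR = 55°  [same arc HR]
2. ∠QHR = 108°  [△QHR]
3. ∠QLR = 72°  [cyclic LQHR, opposite ∠L+∠H]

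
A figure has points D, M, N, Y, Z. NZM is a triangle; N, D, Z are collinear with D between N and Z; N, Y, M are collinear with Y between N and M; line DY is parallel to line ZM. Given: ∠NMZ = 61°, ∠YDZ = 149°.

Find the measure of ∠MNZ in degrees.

∠MNZ = 88°

1. ∠DYN = 61°  [DY∥ZM, corresponding at Y]
2. ∠NDY = 31°  [linear pair at D on NZ]
3. ∠DNY = 88°  [△NDY]
4. ∠MNZ = 88°  [D on NZ, Y on NM]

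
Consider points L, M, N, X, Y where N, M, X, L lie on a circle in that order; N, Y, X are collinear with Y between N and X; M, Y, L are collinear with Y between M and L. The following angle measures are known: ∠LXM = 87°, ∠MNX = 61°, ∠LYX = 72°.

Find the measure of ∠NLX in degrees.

∠NLX = 101°

1. ∠MLX = 61°  [same arc MX]
2. ∠LXN = 47°  [△XYL]
3. ∠LMX = 32°  [△MXL]
4. ∠LNX = 32°  [same arc XL]
5. ∠NLX = 101°  [△NXL]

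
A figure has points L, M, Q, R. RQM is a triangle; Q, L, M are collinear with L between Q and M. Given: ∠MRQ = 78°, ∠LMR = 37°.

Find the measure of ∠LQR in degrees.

∠LQR = 65°

1. ∠QMR = 37°  [L on ray MQ]
2. ∠MQR = 65°  [△RQM]
3. ∠LQR = 65°  [L on ray QM]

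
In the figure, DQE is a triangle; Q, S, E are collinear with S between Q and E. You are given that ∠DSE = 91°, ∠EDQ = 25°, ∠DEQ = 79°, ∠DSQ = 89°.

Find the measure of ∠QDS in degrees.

∠QDS = 15°

1. ∠DQE = 76°  [△DQE]
2. ∠DQS = 76°  [S on ray QE]
3. ∠QDS = 15°  [△DQS]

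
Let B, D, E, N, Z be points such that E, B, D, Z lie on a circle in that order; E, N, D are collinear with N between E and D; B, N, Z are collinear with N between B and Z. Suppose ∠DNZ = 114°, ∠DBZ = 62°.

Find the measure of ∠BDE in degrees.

1. ∠BNE = 114°  [vertical angles at N]
2. ∠BND = 66°  [linear pair at N on ED]
3. ∠BDE = 52°  [△BND]

∠BDE = 52°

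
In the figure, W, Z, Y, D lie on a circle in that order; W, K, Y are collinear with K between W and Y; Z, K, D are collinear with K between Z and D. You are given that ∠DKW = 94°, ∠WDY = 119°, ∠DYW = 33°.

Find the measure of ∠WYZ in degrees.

1. ∠YKZ = 94°  [vertical angles at K]
2. ∠DWY = 28°  [△WYD]
3. ∠DZY = 28°  [same arc YD]
4. ∠WYZ = 58°  [△ZKY]

∠WYZ = 58°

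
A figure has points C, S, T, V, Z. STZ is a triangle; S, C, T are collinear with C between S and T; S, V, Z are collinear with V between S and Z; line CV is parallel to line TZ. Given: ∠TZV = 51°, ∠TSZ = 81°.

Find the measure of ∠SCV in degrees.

∠SCV = 48°

1. ∠SZT = 51°  [V on ray ZS]
2. ∠STZ = 48°  [△STZ]
3. ∠SCV = 48°  [CV∥TZ, corresponding at C]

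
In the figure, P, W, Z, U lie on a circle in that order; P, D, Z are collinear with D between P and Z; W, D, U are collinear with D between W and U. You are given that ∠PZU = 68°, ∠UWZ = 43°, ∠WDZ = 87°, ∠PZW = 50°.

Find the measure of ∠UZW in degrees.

∠UZW = 118°

1. ∠PWU = 68°  [same arc PU]
2. ∠PUW = 50°  [same arc PW]
3. ∠UPW = 62°  [△PWU]
4. ∠UZW = 118°  [cyclic PWZU, opposite ∠P+∠Z]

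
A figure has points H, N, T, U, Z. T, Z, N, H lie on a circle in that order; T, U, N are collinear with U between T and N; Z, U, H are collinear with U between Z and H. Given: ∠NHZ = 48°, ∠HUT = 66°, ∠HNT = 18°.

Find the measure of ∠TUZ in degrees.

∠TUZ = 114°

1. ∠NTZ = 48°  [same arc ZN]
2. ∠HZT = 18°  [same arc TH]
3. ∠TUZ = 114°  [△TUZ]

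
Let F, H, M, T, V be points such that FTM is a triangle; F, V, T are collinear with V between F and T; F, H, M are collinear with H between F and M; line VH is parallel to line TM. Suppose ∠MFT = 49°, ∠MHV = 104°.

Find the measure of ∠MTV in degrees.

∠MTV = 55°

1. ∠HFV = 49°  [V on FT, H on FM]
2. ∠FHV = 76°  [linear pair at H on FM]
3. ∠FVH = 55°  [△FVH]
4. ∠HVT = 125°  [linear pair at V on FT]
5. ∠MTV = 55°  [VH∥TM, co-interior at T–V]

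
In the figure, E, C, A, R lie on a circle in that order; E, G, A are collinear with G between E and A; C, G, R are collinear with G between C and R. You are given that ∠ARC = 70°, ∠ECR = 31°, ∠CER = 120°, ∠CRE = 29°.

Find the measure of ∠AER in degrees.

∠AER = 50°

1. ∠CAR = 60°  [cyclic ECAR, opposite ∠E+∠A]
2. ∠ACR = 50°  [△CAR]
3. ∠AER = 50°  [same arc AR]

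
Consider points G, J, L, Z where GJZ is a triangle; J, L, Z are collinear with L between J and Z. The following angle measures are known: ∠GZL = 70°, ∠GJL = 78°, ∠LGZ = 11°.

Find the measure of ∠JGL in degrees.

1. ∠GLZ = 99°  [△GLZ]
2. ∠GLJ = 81°  [linear pair at L on JZ]
3. ∠JGL = 21°  [△GJL]

∠JGL = 21°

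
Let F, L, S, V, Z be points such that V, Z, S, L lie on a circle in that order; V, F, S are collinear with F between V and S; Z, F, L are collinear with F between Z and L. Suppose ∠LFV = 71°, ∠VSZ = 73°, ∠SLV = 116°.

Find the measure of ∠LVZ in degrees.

1. ∠SFZ = 71°  [vertical angles at F]
2. ∠VLZ = 73°  [same arc VZ]
3. ∠SZV = 64°  [cyclic VZSL, opposite ∠Z+∠L]
4. ∠VFZ = 109°  [linear pair at F on VS]
5. ∠SVZ = 43°  [△VZS]
6. ∠LZV = 28°  [△VFZ]
7. ∠LVZ = 79°  [△VZL]

∠LVZ = 79°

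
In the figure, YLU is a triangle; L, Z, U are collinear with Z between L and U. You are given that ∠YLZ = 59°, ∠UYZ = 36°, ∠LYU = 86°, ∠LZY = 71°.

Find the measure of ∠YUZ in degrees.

∠YUZ = 35°

1. ∠ULY = 59°  [Z on ray LU]
2. ∠LUY = 35°  [△YLU]
3. ∠YUZ = 35°  [Z on ray UL]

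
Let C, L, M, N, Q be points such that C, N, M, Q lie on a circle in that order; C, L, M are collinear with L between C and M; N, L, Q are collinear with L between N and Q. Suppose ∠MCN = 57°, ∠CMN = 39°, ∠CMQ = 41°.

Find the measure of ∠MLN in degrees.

∠MLN = 98°

1. ∠CNQ = 41°  [same arc CQ]
2. ∠CLN = 82°  [△CLN]
3. ∠MLN = 98°  [linear pair at L on CM]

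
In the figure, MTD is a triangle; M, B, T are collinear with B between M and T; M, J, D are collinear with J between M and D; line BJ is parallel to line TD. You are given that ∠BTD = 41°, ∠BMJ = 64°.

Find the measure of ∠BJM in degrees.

1. ∠DTM = 41°  [B on ray TM]
2. ∠DMT = 64°  [B on MT, J on MD]
3. ∠MDT = 75°  [△MTD]
4. ∠BJM = 75°  [BJ∥TD, corresponding at J]

∠BJM = 75°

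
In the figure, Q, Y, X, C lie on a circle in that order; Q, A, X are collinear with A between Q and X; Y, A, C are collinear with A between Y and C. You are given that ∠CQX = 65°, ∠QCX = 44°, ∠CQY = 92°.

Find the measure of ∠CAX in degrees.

∠CAX = 82°

1. ∠CYX = 65°  [same arc XC]
2. ∠CXQ = 71°  [△QXC]
3. ∠CXY = 88°  [cyclic QYXC, opposite ∠Q+∠X]
4. ∠XCY = 27°  [△YXC]
5. ∠CAX = 82°  [△XAC]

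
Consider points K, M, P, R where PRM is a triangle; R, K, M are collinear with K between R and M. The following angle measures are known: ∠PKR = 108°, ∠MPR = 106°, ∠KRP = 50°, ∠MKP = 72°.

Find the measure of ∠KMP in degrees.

1. ∠MRP = 50°  [K on ray RM]
2. ∠PMR = 24°  [△PRM]
3. ∠KMP = 24°  [K on ray MR]

∠KMP = 24°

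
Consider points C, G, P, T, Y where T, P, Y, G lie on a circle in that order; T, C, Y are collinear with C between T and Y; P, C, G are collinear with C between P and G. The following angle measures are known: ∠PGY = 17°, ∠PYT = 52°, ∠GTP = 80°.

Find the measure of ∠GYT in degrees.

∠GYT = 48°

1. ∠PGT = 52°  [same arc TP]
2. ∠GPT = 48°  [△TPG]
3. ∠GYT = 48°  [same arc TG]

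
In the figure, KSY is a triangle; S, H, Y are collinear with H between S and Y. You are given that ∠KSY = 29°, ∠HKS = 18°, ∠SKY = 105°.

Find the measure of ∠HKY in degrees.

∠HKY = 87°

1. ∠KYS = 46°  [△KSY]
2. ∠HSK = 29°  [H on ray SY]
3. ∠KHS = 133°  [△KSH]
4. ∠HYK = 46°  [H on ray YS]
5. ∠KHY = 47°  [linear pair at H on SY]
6. ∠HKY = 87°  [△KHY]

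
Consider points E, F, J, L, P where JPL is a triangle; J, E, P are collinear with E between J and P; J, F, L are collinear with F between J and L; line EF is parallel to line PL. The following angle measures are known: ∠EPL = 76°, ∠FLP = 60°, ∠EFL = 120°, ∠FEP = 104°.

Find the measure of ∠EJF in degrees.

1. ∠EFJ = 60°  [linear pair at F on JL]
2. ∠FEJ = 76°  [linear pair at E on JP]
3. ∠EJF = 44°  [△JEF]

∠EJF = 44°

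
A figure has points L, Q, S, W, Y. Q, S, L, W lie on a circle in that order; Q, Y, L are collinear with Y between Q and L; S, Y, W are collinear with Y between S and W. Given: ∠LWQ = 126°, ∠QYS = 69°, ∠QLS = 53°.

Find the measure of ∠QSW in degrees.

∠QSW = 38°

1. ∠LSQ = 54°  [cyclic QSLW, opposite ∠S+∠W]
2. ∠LQS = 73°  [△QSL]
3. ∠QSW = 38°  [△QYS]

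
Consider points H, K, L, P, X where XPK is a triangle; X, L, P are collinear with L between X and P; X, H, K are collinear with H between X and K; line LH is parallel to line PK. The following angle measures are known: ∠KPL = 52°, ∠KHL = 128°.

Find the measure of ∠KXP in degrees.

∠KXP = 76°

1. ∠KPX = 52°  [L on ray PX]
2. ∠LHX = 52°  [linear pair at H on XK]
3. ∠HLX = 52°  [LH∥PK, corresponding at L]
4. ∠HXL = 76°  [△XLH]
5. ∠KXP = 76°  [L on XP, H on XK]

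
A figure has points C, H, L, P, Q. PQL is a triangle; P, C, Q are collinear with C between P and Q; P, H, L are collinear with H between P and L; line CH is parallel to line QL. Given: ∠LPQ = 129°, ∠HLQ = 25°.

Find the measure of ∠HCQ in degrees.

1. ∠PLQ = 25°  [H on ray LP]
2. ∠LQP = 26°  [△PQL]
3. ∠HCP = 26°  [CH∥QL, corresponding at C]
4. ∠HCQ = 154°  [linear pair at C on PQ]

∠HCQ = 154°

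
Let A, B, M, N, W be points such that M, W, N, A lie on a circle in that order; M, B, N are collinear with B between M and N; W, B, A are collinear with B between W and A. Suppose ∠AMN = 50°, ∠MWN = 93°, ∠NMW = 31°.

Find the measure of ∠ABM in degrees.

∠ABM = 74°

1. ∠AWN = 50°  [same arc NA]
2. ∠MNW = 56°  [△MWN]
3. ∠NBW = 74°  [△WBN]
4. ∠ABM = 74°  [vertical angles at B]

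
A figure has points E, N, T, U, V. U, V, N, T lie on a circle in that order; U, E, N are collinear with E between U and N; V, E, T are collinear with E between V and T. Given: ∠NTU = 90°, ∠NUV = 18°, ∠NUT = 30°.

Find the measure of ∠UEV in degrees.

∠UEV = 102°

1. ∠TNU = 60°  [△UNT]
2. ∠TVU = 60°  [same arc UT]
3. ∠UEV = 102°  [△UEV]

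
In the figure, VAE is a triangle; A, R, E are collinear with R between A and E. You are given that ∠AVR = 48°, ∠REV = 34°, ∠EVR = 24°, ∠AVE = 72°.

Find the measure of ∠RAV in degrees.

∠RAV = 74°

1. ∠AEV = 34°  [R on ray EA]
2. ∠EAV = 74°  [△VAE]
3. ∠RAV = 74°  [R on ray AE]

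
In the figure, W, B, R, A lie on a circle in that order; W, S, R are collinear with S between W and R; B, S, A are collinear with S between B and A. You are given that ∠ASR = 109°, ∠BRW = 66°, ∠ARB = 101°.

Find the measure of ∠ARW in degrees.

1. ∠BAW = 66°  [same arc WB]
2. ∠AWB = 79°  [cyclic WBRA, opposite ∠W+∠R]
3. ∠ABW = 35°  [△WBA]
4. ∠ARW = 35°  [same arc WA]

∠ARW = 35°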